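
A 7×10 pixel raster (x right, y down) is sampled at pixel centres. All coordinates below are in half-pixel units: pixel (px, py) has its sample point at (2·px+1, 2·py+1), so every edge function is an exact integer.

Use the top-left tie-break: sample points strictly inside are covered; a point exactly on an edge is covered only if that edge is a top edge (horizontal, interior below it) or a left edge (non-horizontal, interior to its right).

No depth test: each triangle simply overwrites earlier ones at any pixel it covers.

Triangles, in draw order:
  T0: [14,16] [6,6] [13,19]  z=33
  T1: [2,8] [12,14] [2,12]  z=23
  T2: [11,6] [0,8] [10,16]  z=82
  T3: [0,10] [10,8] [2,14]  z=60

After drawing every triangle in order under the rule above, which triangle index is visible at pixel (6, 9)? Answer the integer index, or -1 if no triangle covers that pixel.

T0:
  2·area = 34  (B↔C swapped to make it positive)
  edge (14, 16)→(13, 19): d=(-1,3) right/bottom  bias=-1
  edge (13, 19)→(6, 6): d=(-7,-13) top-left  bias=+0
  edge (6, 6)→(14, 16): d=(8,10) right/bottom  bias=-1
    (4,5)@(9, 11): e=[20,4,10] → X
    (5,5)@(11, 11): e=[14,30,-10] → .
    (4,6)@(9, 13): e=[18,-10,26] → .
    (5,6)@(11, 13): e=[12,16,6] → X
    (6,6)@(13, 13): e=[6,42,-14] → .
    (5,7)@(11, 15): e=[10,2,22] → X
    (6,7)@(13, 15): e=[4,28,2] → X
    (5,8)@(11, 17): e=[8,-12,38] → .
    (6,8)@(13, 17): e=[2,14,18] → X
    (6,9)@(13, 19): e=[0,0,34] → .  [on edge]
  covered (5 px):
    . . . . . . .
    . . . . . . .
    . . . . . . .
    . . . . . . .
    . . . . . . .
    . . . . X . .
    . . . . . X .
    . . . . . X X
    . . . . . . X
    . . . . . . .
T1:
  2·area = 40
  edge (2, 8)→(12, 14): d=(10,6) right/bottom  bias=-1
  edge (12, 14)→(2, 12): d=(-10,-2) top-left  bias=+0
  edge (2, 12)→(2, 8): d=(0,-4) top-left  bias=+0
    (1,4)@(3, 9): e=[4,32,4] → X
    (2,4)@(5, 9): e=[-8,36,12] → .
    (1,5)@(3, 11): e=[24,12,4] → X
    (2,5)@(5, 11): e=[12,16,12] → X
    (3,5)@(7, 11): e=[0,20,20] → .  [on edge]
    (1,6)@(3, 13): e=[44,-8,4] → .
    (2,6)@(5, 13): e=[32,-4,12] → .
    (3,6)@(7, 13): e=[20,0,20] → X  [on edge]
    (4,6)@(9, 13): e=[8,4,28] → X
    (5,6)@(11, 13): e=[-4,8,36] → .
    (3,7)@(7, 15): e=[40,-20,20] → .
    (4,7)@(9, 15): e=[28,-16,28] → .
  covered (5 px):
    . . . . . . .
    . . . . . . .
    . . . . . . .
    . . . . . . .
    . X . . . . .
    . X X . . . .
    . . . X X . .
    . . . . . . .
    . . . . . . .
    . . . . . . .
T2:
  2·area = 108  (B↔C swapped to make it positive)
  edge (11, 6)→(10, 16): d=(-1,10) right/bottom  bias=-1
  edge (10, 16)→(0, 8): d=(-10,-8) top-left  bias=+0
  edge (0, 8)→(11, 6): d=(11,-2) top-left  bias=+0
    (3,3)@(7, 7): e=[39,66,3] → X
    (4,3)@(9, 7): e=[19,82,7] → X
    (5,3)@(11, 7): e=[-1,98,11] → .
    (1,4)@(3, 9): e=[77,14,17] → X
    (2,4)@(5, 9): e=[57,30,21] → X
    (5,4)@(11, 9): e=[-3,78,33] → .
    (1,5)@(3, 11): e=[75,-6,39] → .
    (2,5)@(5, 11): e=[55,10,43] → X
    (5,5)@(11, 11): e=[-5,58,55] → .
    (2,6)@(5, 13): e=[53,-10,65] → .
    (3,6)@(7, 13): e=[33,6,69] → X
    (5,6)@(11, 13): e=[-7,38,77] → .
  covered (12 px):
    . . . . . . .
    . . . . . . .
    . . . . . . .
    . . . X X . .
    . X X X X . .
    . . X X X . .
    . . . X X . .
    . . . . X . .
    . . . . . . .
    . . . . . . .
T3:
  2·area = 44
  edge (0, 10)→(10, 8): d=(10,-2) top-left  bias=+0
  edge (10, 8)→(2, 14): d=(-8,6) right/bottom  bias=-1
  edge (2, 14)→(0, 10): d=(-2,-4) top-left  bias=+0
    (2,4)@(5, 9): e=[0,22,22] → X  [on edge]
    (3,4)@(7, 9): e=[4,10,30] → X
    (4,4)@(9, 9): e=[8,-2,38] → .
    (0,5)@(1, 11): e=[12,30,2] → X
    (1,5)@(3, 11): e=[16,18,10] → X
    (3,5)@(7, 11): e=[24,-6,26] → .
    (0,6)@(1, 13): e=[32,14,-2] → .
    (1,6)@(3, 13): e=[36,2,6] → X
    (2,6)@(5, 13): e=[40,-10,14] → .
    (1,7)@(3, 15): e=[56,-14,2] → .
  covered (6 px):
    . . . . . . .
    . . . . . . .
    . . . . . . .
    . . . . . . .
    . . X X . . .
    X X X . . . .
    . X . . . . .
    . . . . . . .
    . . . . . . .
    . . . . . . .

Z-buffer (winner per pixel, '.' = empty):
  . . . . . . .
  . . . . . . .
  . . . . . . .
  . . . 2 2 . .
  . 2 3 3 2 . .
  3 3 3 2 2 . .
  . 3 . 2 2 0 .
  . . . . 2 0 0
  . . . . . . 0
  . . . . . . .

Final: -1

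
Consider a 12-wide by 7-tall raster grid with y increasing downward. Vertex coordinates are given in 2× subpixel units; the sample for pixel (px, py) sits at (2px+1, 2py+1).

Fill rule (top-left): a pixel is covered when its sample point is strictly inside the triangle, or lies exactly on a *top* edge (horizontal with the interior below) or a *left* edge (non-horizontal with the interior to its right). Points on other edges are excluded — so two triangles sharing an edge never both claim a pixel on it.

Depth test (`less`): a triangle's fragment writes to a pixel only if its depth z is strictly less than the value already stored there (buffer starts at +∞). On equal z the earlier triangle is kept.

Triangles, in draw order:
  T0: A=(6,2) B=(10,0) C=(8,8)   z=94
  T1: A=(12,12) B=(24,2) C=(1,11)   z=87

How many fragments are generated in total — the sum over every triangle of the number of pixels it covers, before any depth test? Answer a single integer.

T0:
  2·area = 28
  edge (6, 2)→(10, 0): d=(4,-2) top-left  bias=+0
  edge (10, 0)→(8, 8): d=(-2,8) right/bottom  bias=-1
  edge (8, 8)→(6, 2): d=(-2,-6) top-left  bias=+0
    (4,0)@(9, 1): e=[2,6,20] → #
    (5,0)@(11, 1): e=[6,-10,32] → ·
    (3,1)@(7, 3): e=[6,18,4] → #
    (5,1)@(11, 3): e=[14,-14,28] → ·
    (3,2)@(7, 5): e=[14,14,0] → #  [on edge]
    (4,2)@(9, 5): e=[18,-2,12] → ·
    (3,3)@(7, 7): e=[22,10,-4] → ·
    (4,5)@(9, 11): e=[42,-14,0] → ·  [on edge]
  covered (4 px):
    · · · · # · · · · · · ·
    · · · # # · · · · · · ·
    · · · # · · · · · · · ·
    · · · · · · · · · · · ·
    · · · · · · · · · · · ·
    · · · · · · · · · · · ·
    · · · · · · · · · · · ·
T1:
  2·area = 122  (B↔C swapped to make it positive)
  edge (12, 12)→(1, 11): d=(-11,-1) top-left  bias=+0
  edge (1, 11)→(24, 2): d=(23,-9) top-left  bias=+0
  edge (24, 2)→(12, 12): d=(-12,10) right/bottom  bias=-1
    (8,2)@(17, 5): e=[82,6,34] → #
    (9,2)@(19, 5): e=[84,24,14] → #
    (10,2)@(21, 5): e=[86,42,-6] → ·
    (6,3)@(13, 7): e=[56,16,50] → #
    (7,3)@(15, 7): e=[58,34,30] → #
    (9,3)@(19, 7): e=[62,70,-10] → ·
    (3,4)@(7, 9): e=[28,8,86] → #
    (4,4)@(9, 9): e=[30,26,66] → #
    (5,4)@(11, 9): e=[32,44,46] → #
    (8,4)@(17, 9): e=[38,98,-14] → ·
    (0,5)@(1, 11): e=[0,0,122] → #  [on edge]
    (1,5)@(3, 11): e=[2,18,102] → #
    (11,6)@(23, 13): e=[0,244,-122] → ·  [on edge]
  covered (17 px):
    · · · · · · · · · · · ·
    · · · · · · · · · · · ·
    · · · · · · · · # # · ·
    · · · · · · # # # · · ·
    · · · # # # # # · · · ·
    # # # # # # # · · · · ·
    · · · · · · · · · · · ·

Final: 21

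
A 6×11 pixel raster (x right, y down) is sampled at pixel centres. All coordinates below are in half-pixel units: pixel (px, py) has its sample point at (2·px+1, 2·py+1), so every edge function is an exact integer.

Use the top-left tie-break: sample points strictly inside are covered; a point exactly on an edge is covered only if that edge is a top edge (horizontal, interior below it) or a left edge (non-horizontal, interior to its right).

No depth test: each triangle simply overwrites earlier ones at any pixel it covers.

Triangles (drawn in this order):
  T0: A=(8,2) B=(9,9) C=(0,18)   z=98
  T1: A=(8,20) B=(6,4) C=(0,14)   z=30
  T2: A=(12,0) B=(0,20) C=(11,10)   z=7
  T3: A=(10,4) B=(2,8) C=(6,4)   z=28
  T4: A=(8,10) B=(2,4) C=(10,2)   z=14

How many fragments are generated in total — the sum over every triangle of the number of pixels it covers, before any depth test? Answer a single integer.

T0:
  2·area = 72
  edge (8, 2)→(9, 9): d=(1,7) right/bottom  bias=-1
  edge (9, 9)→(0, 18): d=(-9,9) right/bottom  bias=-1
  edge (0, 18)→(8, 2): d=(8,-16) top-left  bias=+0
    (3,2)@(7, 5): e=[10,54,8] → █
    (4,2)@(9, 5): e=[-4,36,40] → ·
    (3,3)@(7, 7): e=[12,36,24] → █
    (4,3)@(9, 7): e=[-2,18,56] → ·
    (5,3)@(11, 7): e=[-16,0,88] → ·  [on edge]
    (2,4)@(5, 9): e=[28,36,8] → █
    (4,4)@(9, 9): e=[0,0,72] → ·  [on edge]
    (2,5)@(5, 11): e=[30,18,24] → █
    (3,5)@(7, 11): e=[16,0,56] → ·  [on edge]
    (1,6)@(3, 13): e=[46,18,8] → █
    (2,6)@(5, 13): e=[32,0,40] → ·  [on edge]
    (1,7)@(3, 15): e=[48,0,24] → ·  [on edge]
    (0,8)@(1, 17): e=[64,0,8] → ·  [on edge]
  covered (6 px):
    · · · · · ·
    · · · · · ·
    · · · █ · ·
    · · · █ · ·
    · · █ █ · ·
    · · █ · · ·
    · █ · · · ·
    · · · · · ·
    · · · · · ·
    · · · · · ·
    · · · · · ·
T1:
  2·area = 116  (B↔C swapped to make it positive)
  edge (8, 20)→(0, 14): d=(-8,-6) top-left  bias=+0
  edge (0, 14)→(6, 4): d=(6,-10) top-left  bias=+0
  edge (6, 4)→(8, 20): d=(2,16) right/bottom  bias=-1
    (2,3)@(5, 7): e=[86,8,22] → █
    (3,3)@(7, 7): e=[98,28,-10] → ·
    (1,4)@(3, 9): e=[58,0,58] → █  [on edge]
    (3,4)@(7, 9): e=[82,40,-6] → ·
    (1,5)@(3, 11): e=[42,12,62] → █
    (3,5)@(7, 11): e=[66,52,-2] → ·
    (0,6)@(1, 13): e=[14,4,98] → █
    (3,6)@(7, 13): e=[50,64,2] → █
    (4,6)@(9, 13): e=[62,84,-30] → ·
    (0,7)@(1, 15): e=[-2,16,102] → ·
    (1,7)@(3, 15): e=[10,36,70] → █
    (4,7)@(9, 15): e=[46,96,-26] → ·
  covered (15 px):
    · · · · · ·
    · · · · · ·
    · · · · · ·
    · · █ · · ·
    · █ █ · · ·
    · █ █ · · ·
    █ █ █ █ · ·
    · █ █ █ · ·
    · · █ █ · ·
    · · · █ · ·
    · · · · · ·
T2:
  2·area = 100  (B↔C swapped to make it positive)
  edge (12, 0)→(11, 10): d=(-1,10) right/bottom  bias=-1
  edge (11, 10)→(0, 20): d=(-11,10) right/bottom  bias=-1
  edge (0, 20)→(12, 0): d=(12,-20) top-left  bias=+0
    (5,1)@(11, 3): e=[7,77,16] → █
    (4,2)@(9, 5): e=[25,75,0] → █  [on edge]
    (4,3)@(9, 7): e=[23,53,24] → █
    (3,4)@(7, 9): e=[41,51,8] → █
    (3,5)@(7, 11): e=[39,29,32] → █
    (5,5)@(11, 11): e=[-1,-11,112] → ·
    (2,6)@(5, 13): e=[57,27,16] → █
    (4,6)@(9, 13): e=[17,-13,96] → ·
    (1,7)@(3, 15): e=[75,25,0] → █  [on edge]
    (3,7)@(7, 15): e=[35,-15,80] → ·
    (1,8)@(3, 17): e=[73,3,24] → █
    (2,8)@(5, 17): e=[53,-17,64] → ·
  covered (16 px):
    · · · · · ·
    · · · · · █
    · · · · █ █
    · · · · █ █
    · · · █ █ █
    · · · █ █ ·
    · · █ █ · ·
    · █ █ · · ·
    · █ · · · ·
    █ · · · · ·
    · · · · · ·
T3:
  2·area = 16
  edge (10, 4)→(2, 8): d=(-8,4) right/bottom  bias=-1
  edge (2, 8)→(6, 4): d=(4,-4) top-left  bias=+0
  edge (6, 4)→(10, 4): d=(4,0) top-left  bias=+0
    (4,0)@(9, 1): e=[28,0,-12] → ·  [on edge]
    (3,1)@(7, 3): e=[20,0,-4] → ·  [on edge]
    (2,2)@(5, 5): e=[12,0,4] → █  [on edge]
    (3,2)@(7, 5): e=[4,8,4] → █
    (4,2)@(9, 5): e=[-4,16,4] → ·
    (1,3)@(3, 7): e=[4,0,12] → █  [on edge]
    (2,3)@(5, 7): e=[-4,8,12] → ·
    (3,3)@(7, 7): e=[-12,16,12] → ·
    (0,4)@(1, 9): e=[-4,0,20] → ·  [on edge]
    (1,4)@(3, 9): e=[-12,8,20] → ·
  covered (3 px):
    · · · · · ·
    · · · · · ·
    · · █ █ · ·
    · █ · · · ·
    · · · · · ·
    · · · · · ·
    · · · · · ·
    · · · · · ·
    · · · · · ·
    · · · · · ·
    · · · · · ·
T4:
  2·area = 60
  edge (8, 10)→(2, 4): d=(-6,-6) top-left  bias=+0
  edge (2, 4)→(10, 2): d=(8,-2) top-left  bias=+0
  edge (10, 2)→(8, 10): d=(-2,8) right/bottom  bias=-1
    (0,1)@(1, 3): e=[0,-10,70] → ·  [on edge]
    (3,1)@(7, 3): e=[36,2,22] → █
    (4,1)@(9, 3): e=[48,6,6] → █
    (5,1)@(11, 3): e=[60,10,-10] → ·
    (1,2)@(3, 5): e=[0,10,50] → █  [on edge]
    (2,2)@(5, 5): e=[12,14,34] → █
    (5,2)@(11, 5): e=[48,26,-14] → ·
    (1,3)@(3, 7): e=[-12,26,46] → ·
    (2,3)@(5, 7): e=[0,30,30] → █  [on edge]
    (4,3)@(9, 7): e=[24,38,-2] → ·
    (2,4)@(5, 9): e=[-12,46,26] → ·
    (3,4)@(7, 9): e=[0,50,10] → █  [on edge]
    (4,5)@(9, 11): e=[0,70,-10] → ·  [on edge]
    (5,6)@(11, 13): e=[0,90,-30] → ·  [on edge]
  covered (9 px):
    · · · · · ·
    · · · █ █ ·
    · █ █ █ █ ·
    · · █ █ · ·
    · · · █ · ·
    · · · · · ·
    · · · · · ·
    · · · · · ·
    · · · · · ·
    · · · · · ·
    · · · · · ·

Result: 49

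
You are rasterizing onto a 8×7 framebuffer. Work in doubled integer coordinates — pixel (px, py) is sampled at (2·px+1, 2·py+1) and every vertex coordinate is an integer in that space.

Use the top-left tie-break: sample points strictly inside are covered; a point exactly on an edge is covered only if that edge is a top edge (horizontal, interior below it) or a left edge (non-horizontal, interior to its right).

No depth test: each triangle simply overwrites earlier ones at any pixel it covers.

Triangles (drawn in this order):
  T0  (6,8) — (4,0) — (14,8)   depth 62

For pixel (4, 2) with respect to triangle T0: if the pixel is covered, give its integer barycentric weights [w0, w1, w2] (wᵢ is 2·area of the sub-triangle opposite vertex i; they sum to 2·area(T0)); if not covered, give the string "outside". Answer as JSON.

T0:
  2·area = 64
  edge (6, 8)→(4, 0): d=(-2,-8) top-left  bias=+0
  edge (4, 0)→(14, 8): d=(10,8) right/bottom  bias=-1
  edge (14, 8)→(6, 8): d=(-8,0) right/bottom  bias=-1
    (2,0)@(5, 1): e=[6,2,56] → #
    (3,0)@(7, 1): e=[22,-14,56] → ·
    (2,1)@(5, 3): e=[2,22,40] → #
    (3,1)@(7, 3): e=[18,6,40] → #
    (4,1)@(9, 3): e=[34,-10,40] → ·
    (2,2)@(5, 5): e=[-2,42,24] → ·
    (3,2)@(7, 5): e=[14,26,24] → #
    (4,2)@(9, 5): e=[30,10,24] → #
    (5,2)@(11, 5): e=[46,-6,24] → ·
    (3,3)@(7, 7): e=[10,46,8] → #
    (5,3)@(11, 7): e=[42,14,8] → #
    (6,3)@(13, 7): e=[58,-2,8] → ·
  covered (8 px):
    · · # · · · · ·
    · · # # · · · ·
    · · · # # · · ·
    · · · # # # · ·
    · · · · · · · ·
    · · · · · · · ·
    · · · · · · · ·

Final: [10,24,30]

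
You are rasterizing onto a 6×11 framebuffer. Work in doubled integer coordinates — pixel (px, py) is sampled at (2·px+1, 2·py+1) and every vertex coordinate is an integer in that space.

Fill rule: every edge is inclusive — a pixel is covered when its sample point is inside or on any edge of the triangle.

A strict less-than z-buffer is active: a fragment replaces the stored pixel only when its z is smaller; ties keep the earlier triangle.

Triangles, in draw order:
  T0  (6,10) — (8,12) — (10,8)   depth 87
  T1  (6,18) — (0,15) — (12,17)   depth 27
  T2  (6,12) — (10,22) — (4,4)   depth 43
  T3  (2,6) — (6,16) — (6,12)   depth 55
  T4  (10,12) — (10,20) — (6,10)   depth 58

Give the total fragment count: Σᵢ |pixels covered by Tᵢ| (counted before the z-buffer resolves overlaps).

T0:
  2·area = 12  (B↔C swapped to make it positive)
  edge (6, 10)→(10, 8): d=(4,-2) inclusive
  edge (10, 8)→(8, 12): d=(-2,4) inclusive
  edge (8, 12)→(6, 10): d=(-2,-2) inclusive
    (0,2)@(1, 5): e=[-30,42,0] → .  [on edge]
    (1,3)@(3, 7): e=[-18,30,0] → .  [on edge]
    (2,4)@(5, 9): e=[-6,18,0] → .  [on edge]
    (4,4)@(9, 9): e=[2,2,8] → X
    (5,4)@(11, 9): e=[6,-6,12] → .
    (3,5)@(7, 11): e=[6,6,0] → X  [on edge]
    (4,5)@(9, 11): e=[10,-2,4] → .
    (3,6)@(7, 13): e=[14,2,-4] → .
    (4,6)@(9, 13): e=[18,-6,0] → .  [on edge]
    (5,7)@(11, 15): e=[30,-18,0] → .  [on edge]
  covered (2 px):
    . . . . . .
    . . . . . .
    . . . . . .
    . . . . . .
    . . . . X .
    . . . X . .
    . . . . . .
    . . . . . .
    . . . . . .
    . . . . . .
    . . . . . .
T1:
  2·area = 24
  edge (6, 18)→(0, 15): d=(-6,-3) inclusive
  edge (0, 15)→(12, 17): d=(12,2) inclusive
  edge (12, 17)→(6, 18): d=(-6,1) inclusive
    (2,8)@(5, 17): e=[3,14,7] → X
    (3,8)@(7, 17): e=[9,10,5] → X
    (4,8)@(9, 17): e=[15,6,3] → X
    (5,8)@(11, 17): e=[21,2,1] → X
    (2,9)@(5, 19): e=[-9,38,-5] → .
    (3,9)@(7, 19): e=[-3,34,-7] → .
    (4,9)@(9, 19): e=[3,30,-9] → .
    (5,9)@(11, 19): e=[9,26,-11] → .
  covered (4 px):
    . . . . . .
    . . . . . .
    . . . . . .
    . . . . . .
    . . . . . .
    . . . . . .
    . . . . . .
    . . . . . .
    . . X X X X
    . . . . . .
    . . . . . .
T2:
  2·area = 12  (B↔C swapped to make it positive)
  edge (6, 12)→(4, 4): d=(-2,-8) inclusive
  edge (4, 4)→(10, 22): d=(6,18) inclusive
  edge (10, 22)→(6, 12): d=(-4,-10) inclusive
    (1,0)@(3, 1): e=[-2,0,14] → .  [on edge]
    (2,3)@(5, 7): e=[2,0,10] → X  [on edge]
    (3,3)@(7, 7): e=[18,-36,30] → .
    (2,4)@(5, 9): e=[-2,12,2] → .
    (3,6)@(7, 13): e=[6,0,6] → X  [on edge]
    (4,6)@(9, 13): e=[22,-36,26] → .
    (3,7)@(7, 15): e=[2,12,-2] → .
    (4,9)@(9, 19): e=[10,0,2] → X  [on edge]
    (5,9)@(11, 19): e=[26,-36,22] → .
    (4,10)@(9, 21): e=[6,12,-6] → .
  covered (3 px):
    . . . . . .
    . . . . . .
    . . . . . .
    . . X . . .
    . . . . . .
    . . . . . .
    . . . X . .
    . . . . . .
    . . . . . .
    . . . . X .
    . . . . . .
T3:
  2·area = 16  (B↔C swapped to make it positive)
  edge (2, 6)→(6, 12): d=(4,6) inclusive
  edge (6, 12)→(6, 16): d=(0,4) inclusive
  edge (6, 16)→(2, 6): d=(-4,-10) inclusive
    (2,5)@(5, 11): e=[2,4,10] → X
    (3,5)@(7, 11): e=[-10,-4,30] → .
    (2,6)@(5, 13): e=[10,4,2] → X
    (3,6)@(7, 13): e=[-2,-4,22] → .
    (2,7)@(5, 15): e=[18,4,-6] → .
  covered (2 px):
    . . . . . .
    . . . . . .
    . . . . . .
    . . . . . .
    . . . . . .
    . . X . . .
    . . X . . .
    . . . . . .
    . . . . . .
    . . . . . .
    . . . . . .
T4:
  2·area = 32
  edge (10, 12)→(10, 20): d=(0,8) inclusive
  edge (10, 20)→(6, 10): d=(-4,-10) inclusive
  edge (6, 10)→(10, 12): d=(4,2) inclusive
    (3,5)@(7, 11): e=[24,6,2] → X
    (4,5)@(9, 11): e=[8,26,-2] → .
    (3,6)@(7, 13): e=[24,-2,10] → .
    (4,6)@(9, 13): e=[8,18,6] → X
    (5,6)@(11, 13): e=[-8,38,2] → .
    (4,7)@(9, 15): e=[8,10,14] → X
    (5,7)@(11, 15): e=[-8,30,10] → .
    (4,8)@(9, 17): e=[8,2,22] → X
    (5,8)@(11, 17): e=[-8,22,18] → .
    (4,9)@(9, 19): e=[8,-6,30] → .
  covered (4 px):
    . . . . . .
    . . . . . .
    . . . . . .
    . . . . . .
    . . . . . .
    . . . X . .
    . . . . X .
    . . . . X .
    . . . . X .
    . . . . . .
    . . . . . .

Result: 15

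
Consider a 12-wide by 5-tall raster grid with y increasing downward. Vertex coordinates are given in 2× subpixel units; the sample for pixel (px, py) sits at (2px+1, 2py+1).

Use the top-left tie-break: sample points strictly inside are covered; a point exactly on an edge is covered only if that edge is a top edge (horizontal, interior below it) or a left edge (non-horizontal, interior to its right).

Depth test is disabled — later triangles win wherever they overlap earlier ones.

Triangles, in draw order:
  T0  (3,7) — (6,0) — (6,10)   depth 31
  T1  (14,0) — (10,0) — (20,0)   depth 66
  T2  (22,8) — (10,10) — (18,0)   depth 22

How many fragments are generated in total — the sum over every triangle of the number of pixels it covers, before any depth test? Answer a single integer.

T0:
  2·area = 30
  edge (3, 7)→(6, 0): d=(3,-7) top-left  bias=+0
  edge (6, 0)→(6, 10): d=(0,10) right/bottom  bias=-1
  edge (6, 10)→(3, 7): d=(-3,-3) top-left  bias=+0
    (2,1)@(5, 3): e=[2,10,18] → X
    (3,1)@(7, 3): e=[16,-10,24] → .
    (0,2)@(1, 5): e=[-20,50,0] → .  [on edge]
    (2,2)@(5, 5): e=[8,10,12] → X
    (3,2)@(7, 5): e=[22,-10,18] → .
    (1,3)@(3, 7): e=[0,30,0] → X  [on edge]
    (3,3)@(7, 7): e=[28,-10,12] → .
    (1,4)@(3, 9): e=[6,30,-6] → .
    (2,4)@(5, 9): e=[20,10,0] → X  [on edge]
    (3,4)@(7, 9): e=[34,-10,6] → .
  covered (5 px):
    . . . . . . . . . . . .
    . . X . . . . . . . . .
    . . X . . . . . . . . .
    . X X . . . . . . . . .
    . . X . . . . . . . . .
T1:
  degenerate (2·area = 0) — covers nothing
T2:
  2·area = 104
  edge (22, 8)→(10, 10): d=(-12,2) right/bottom  bias=-1
  edge (10, 10)→(18, 0): d=(8,-10) top-left  bias=+0
  edge (18, 0)→(22, 8): d=(4,8) right/bottom  bias=-1
    (8,1)@(17, 3): e=[70,14,20] → X
    (9,1)@(19, 3): e=[66,34,4] → X
    (10,1)@(21, 3): e=[62,54,-12] → .
    (7,2)@(15, 5): e=[50,10,44] → X
    (10,2)@(21, 5): e=[38,70,-4] → .
    (6,3)@(13, 7): e=[30,6,68] → X
    (10,3)@(21, 7): e=[14,86,4] → X
    (11,3)@(23, 7): e=[10,106,-12] → .
    (5,4)@(11, 9): e=[10,2,92] → X
    (8,4)@(17, 9): e=[-2,62,44] → .
    (9,4)@(19, 9): e=[-6,82,28] → .
    (10,4)@(21, 9): e=[-10,102,12] → .
  covered (13 px):
    . . . . . . . . . . . .
    . . . . . . . . X X . .
    . . . . . . . X X X . .
    . . . . . . X X X X X .
    . . . . . X X X . . . .

Answer: 18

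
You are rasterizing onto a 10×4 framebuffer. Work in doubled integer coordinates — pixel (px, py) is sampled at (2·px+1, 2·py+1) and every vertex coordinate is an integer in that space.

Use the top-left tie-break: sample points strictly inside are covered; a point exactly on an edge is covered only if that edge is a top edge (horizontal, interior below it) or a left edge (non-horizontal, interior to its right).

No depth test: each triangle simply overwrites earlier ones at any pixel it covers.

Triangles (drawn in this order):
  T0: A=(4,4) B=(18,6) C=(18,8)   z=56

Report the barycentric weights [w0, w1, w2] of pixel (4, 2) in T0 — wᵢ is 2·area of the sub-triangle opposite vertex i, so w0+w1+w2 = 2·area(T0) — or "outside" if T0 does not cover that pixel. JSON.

T0:
  2·area = 28
  edge (4, 4)→(18, 6): d=(14,2) right/bottom  bias=-1
  edge (18, 6)→(18, 8): d=(0,2) right/bottom  bias=-1
  edge (18, 8)→(4, 4): d=(-14,-4) top-left  bias=+0
    (4,2)@(9, 5): e=[4,18,6] → X
    (5,2)@(11, 5): e=[0,14,14] → .  [on edge]
    (4,3)@(9, 7): e=[32,18,-22] → .
    (7,3)@(15, 7): e=[20,6,2] → X
    (8,3)@(17, 7): e=[16,2,10] → X
    (9,3)@(19, 7): e=[12,-2,18] → .
  covered (3 px):
    . . . . . . . . . .
    . . . . . . . . . .
    . . . . X . . . . .
    . . . . . . . X X .

Result: [18,6,4]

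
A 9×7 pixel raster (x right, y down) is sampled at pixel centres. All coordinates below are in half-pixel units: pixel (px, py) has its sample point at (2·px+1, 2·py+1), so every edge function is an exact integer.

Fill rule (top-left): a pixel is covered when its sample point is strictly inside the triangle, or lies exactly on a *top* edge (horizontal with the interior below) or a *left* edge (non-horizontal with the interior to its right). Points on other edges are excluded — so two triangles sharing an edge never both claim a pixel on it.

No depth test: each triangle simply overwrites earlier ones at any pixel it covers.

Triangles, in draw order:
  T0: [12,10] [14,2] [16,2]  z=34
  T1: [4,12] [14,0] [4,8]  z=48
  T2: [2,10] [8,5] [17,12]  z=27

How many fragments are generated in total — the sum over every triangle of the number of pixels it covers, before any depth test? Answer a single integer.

T0:
  2·area = 16
  edge (12, 10)→(14, 2): d=(2,-8) top-left  bias=+0
  edge (14, 2)→(16, 2): d=(2,0) top-left  bias=+0
  edge (16, 2)→(12, 10): d=(-4,8) right/bottom  bias=-1
    (7,1)@(15, 3): e=[10,2,4] → #
    (8,1)@(17, 3): e=[26,2,-12] → ·
    (7,2)@(15, 5): e=[14,6,-4] → ·
    (6,3)@(13, 7): e=[2,10,4] → #
    (7,3)@(15, 7): e=[18,10,-12] → ·
    (6,4)@(13, 9): e=[6,14,-4] → ·
  covered (2 px):
    · · · · · · · · ·
    · · · · · · · # ·
    · · · · · · · · ·
    · · · · · · # · ·
    · · · · · · · · ·
    · · · · · · · · ·
    · · · · · · · · ·
T1:
  2·area = 40  (B↔C swapped to make it positive)
  edge (4, 12)→(4, 8): d=(0,-4) top-left  bias=+0
  edge (4, 8)→(14, 0): d=(10,-8) top-left  bias=+0
  edge (14, 0)→(4, 12): d=(-10,12) right/bottom  bias=-1
    (6,0)@(13, 1): e=[36,2,2] → #
    (7,0)@(15, 1): e=[44,18,-22] → ·
    (5,1)@(11, 3): e=[28,6,6] → #
    (6,1)@(13, 3): e=[36,22,-18] → ·
    (4,2)@(9, 5): e=[20,10,10] → #
    (5,2)@(11, 5): e=[28,26,-14] → ·
    (3,3)@(7, 7): e=[12,14,14] → #
    (4,3)@(9, 7): e=[20,30,-10] → ·
    (2,4)@(5, 9): e=[4,18,18] → #
    (3,4)@(7, 9): e=[12,34,-6] → ·
    (2,5)@(5, 11): e=[4,38,-2] → ·
  covered (5 px):
    · · · · · · # · ·
    · · · · · # · · ·
    · · · · # · · · ·
    · · · # · · · · ·
    · · # · · · · · ·
    · · · · · · · · ·
    · · · · · · · · ·
T2:
  2·area = 87
  edge (2, 10)→(8, 5): d=(6,-5) top-left  bias=+0
  edge (8, 5)→(17, 12): d=(9,7) right/bottom  bias=-1
  edge (17, 12)→(2, 10): d=(-15,-2) top-left  bias=+0
    (3,3)@(7, 7): e=[7,25,55] → #
    (4,3)@(9, 7): e=[17,11,59] → #
    (5,3)@(11, 7): e=[27,-3,63] → ·
    (2,4)@(5, 9): e=[9,57,21] → #
    (5,4)@(11, 9): e=[39,15,33] → #
    (6,4)@(13, 9): e=[49,1,37] → #
    (7,4)@(15, 9): e=[59,-13,41] → ·
    (2,5)@(5, 11): e=[21,75,-9] → ·
    (3,5)@(7, 11): e=[31,61,-5] → ·
    (4,5)@(9, 11): e=[41,47,-1] → ·
    (5,5)@(11, 11): e=[51,33,3] → #
    (7,5)@(15, 11): e=[71,5,11] → #
  covered (10 px):
    · · · · · · · · ·
    · · · · · · · · ·
    · · · · · · · · ·
    · · · # # · · · ·
    · · # # # # # · ·
    · · · · · # # # ·
    · · · · · · · · ·

Result: 17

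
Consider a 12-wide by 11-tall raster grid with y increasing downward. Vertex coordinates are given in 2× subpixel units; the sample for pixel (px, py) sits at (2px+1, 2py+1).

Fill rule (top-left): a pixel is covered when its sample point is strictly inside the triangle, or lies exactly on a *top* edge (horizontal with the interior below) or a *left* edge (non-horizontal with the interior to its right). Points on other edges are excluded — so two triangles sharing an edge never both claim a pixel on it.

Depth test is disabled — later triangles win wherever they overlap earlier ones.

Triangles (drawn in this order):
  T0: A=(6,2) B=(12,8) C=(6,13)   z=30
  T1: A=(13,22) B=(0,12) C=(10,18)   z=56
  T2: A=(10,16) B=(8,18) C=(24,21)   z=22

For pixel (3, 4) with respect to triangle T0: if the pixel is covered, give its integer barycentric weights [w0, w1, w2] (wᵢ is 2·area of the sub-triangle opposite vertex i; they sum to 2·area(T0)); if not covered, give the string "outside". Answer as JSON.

T0:
  2·area = 66
  edge (6, 2)→(12, 8): d=(6,6) right/bottom  bias=-1
  edge (12, 8)→(6, 13): d=(-6,5) right/bottom  bias=-1
  edge (6, 13)→(6, 2): d=(0,-11) top-left  bias=+0
    (2,0)@(5, 1): e=[0,77,-11] → .  [on edge]
    (3,1)@(7, 3): e=[0,55,11] → .  [on edge]
    (3,2)@(7, 5): e=[12,43,11] → X
    (4,2)@(9, 5): e=[0,33,33] → .  [on edge]
    (3,3)@(7, 7): e=[24,31,11] → X
    (4,3)@(9, 7): e=[12,21,33] → X
    (5,3)@(11, 7): e=[0,11,55] → .  [on edge]
    (3,4)@(7, 9): e=[36,19,11] → X
    (5,4)@(11, 9): e=[12,-1,55] → .
    (6,4)@(13, 9): e=[0,-11,77] → .  [on edge]
    (3,5)@(7, 11): e=[48,7,11] → X
    (4,5)@(9, 11): e=[36,-3,33] → .
    (7,5)@(15, 11): e=[0,-33,99] → .  [on edge]
    (8,6)@(17, 13): e=[0,-55,121] → .  [on edge]
    (9,7)@(19, 15): e=[0,-77,143] → .  [on edge]
    (10,8)@(21, 17): e=[0,-99,165] → .  [on edge]
    (11,9)@(23, 19): e=[0,-121,187] → .  [on edge]
  covered (6 px):
    . . . . . . . . . . . .
    . . . . . . . . . . . .
    . . . X . . . . . . . .
    . . . X X . . . . . . .
    . . . X X . . . . . . .
    . . . X . . . . . . . .
    . . . . . . . . . . . .
    . . . . . . . . . . . .
    . . . . . . . . . . . .
    . . . . . . . . . . . .
    . . . . . . . . . . . .
T1:
  2·area = 22
  edge (13, 22)→(0, 12): d=(-13,-10) top-left  bias=+0
  edge (0, 12)→(10, 18): d=(10,6) right/bottom  bias=-1
  edge (10, 18)→(13, 22): d=(3,4) right/bottom  bias=-1
    (2,7)@(5, 15): e=[11,0,11] → .  [on edge]
    (3,8)@(7, 17): e=[5,8,9] → X
    (4,8)@(9, 17): e=[25,-4,1] → .
    (3,9)@(7, 19): e=[-21,28,15] → .
    (7,10)@(15, 21): e=[33,0,-11] → .  [on edge]
  covered (1 px):
    . . . . . . . . . . . .
    . . . . . . . . . . . .
    . . . . . . . . . . . .
    . . . . . . . . . . . .
    . . . . . . . . . . . .
    . . . . . . . . . . . .
    . . . . . . . . . . . .
    . . . . . . . . . . . .
    . . . X . . . . . . . .
    . . . . . . . . . . . .
    . . . . . . . . . . . .
T2:
  2·area = 38  (B↔C swapped to make it positive)
  edge (10, 16)→(24, 21): d=(14,5) right/bottom  bias=-1
  edge (24, 21)→(8, 18): d=(-16,-3) top-left  bias=+0
  edge (8, 18)→(10, 16): d=(2,-2) top-left  bias=+0
    (11,1)@(23, 3): e=[-247,285,0] → .  [on edge]
    (10,2)@(21, 5): e=[-209,247,0] → .  [on edge]
    (9,3)@(19, 7): e=[-171,209,0] → .  [on edge]
    (8,4)@(17, 9): e=[-133,171,0] → .  [on edge]
    (7,5)@(15, 11): e=[-95,133,0] → .  [on edge]
    (6,6)@(13, 13): e=[-57,95,0] → .  [on edge]
    (5,7)@(11, 15): e=[-19,57,0] → .  [on edge]
    (4,8)@(9, 17): e=[19,19,0] → X  [on edge]
    (5,8)@(11, 17): e=[9,25,4] → X
    (6,8)@(13, 17): e=[-1,31,8] → .
    (3,9)@(7, 19): e=[57,-19,0] → .  [on edge]
    (4,9)@(9, 19): e=[47,-13,4] → .
    (2,10)@(5, 21): e=[95,-57,0] → .  [on edge]
  covered (4 px):
    . . . . . . . . . . . .
    . . . . . . . . . . . .
    . . . . . . . . . . . .
    . . . . . . . . . . . .
    . . . . . . . . . . . .
    . . . . . . . . . . . .
    . . . . . . . . . . . .
    . . . . . . . . . . . .
    . . . . X X . . . . . .
    . . . . . . . X X . . .
    . . . . . . . . . . . .

Answer: [19,11,36]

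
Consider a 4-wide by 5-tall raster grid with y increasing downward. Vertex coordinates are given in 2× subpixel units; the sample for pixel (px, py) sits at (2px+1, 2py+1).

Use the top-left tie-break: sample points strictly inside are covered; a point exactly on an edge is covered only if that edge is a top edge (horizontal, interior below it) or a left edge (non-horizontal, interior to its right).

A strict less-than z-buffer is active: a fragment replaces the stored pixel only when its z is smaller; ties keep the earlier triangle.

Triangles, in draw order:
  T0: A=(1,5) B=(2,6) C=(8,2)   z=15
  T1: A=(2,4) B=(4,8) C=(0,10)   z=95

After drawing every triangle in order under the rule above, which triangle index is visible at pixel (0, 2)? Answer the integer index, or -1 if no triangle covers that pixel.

T0:
  2·area = 10  (B↔C swapped to make it positive)
  edge (1, 5)→(8, 2): d=(7,-3) top-left  bias=+0
  edge (8, 2)→(2, 6): d=(-6,4) right/bottom  bias=-1
  edge (2, 6)→(1, 5): d=(-1,-1) top-left  bias=+0
    (0,2)@(1, 5): e=[0,10,0] → █  [on edge]
    (1,2)@(3, 5): e=[6,2,2] → █
    (2,2)@(5, 5): e=[12,-6,4] → ·
    (0,3)@(1, 7): e=[14,-2,-2] → ·
    (1,3)@(3, 7): e=[20,-10,0] → ·  [on edge]
    (2,4)@(5, 9): e=[40,-30,0] → ·  [on edge]
  covered (2 px):
    · · · ·
    · · · ·
    █ █ · ·
    · · · ·
    · · · ·
T1:
  2·area = 20
  edge (2, 4)→(4, 8): d=(2,4) right/bottom  bias=-1
  edge (4, 8)→(0, 10): d=(-4,2) right/bottom  bias=-1
  edge (0, 10)→(2, 4): d=(2,-6) top-left  bias=+0
    (1,0)@(3, 1): e=[-10,30,0] → ·  [on edge]
    (0,3)@(1, 7): e=[10,10,0] → █  [on edge]
    (1,3)@(3, 7): e=[2,6,12] → █
    (2,3)@(5, 7): e=[-6,2,24] → ·
    (0,4)@(1, 9): e=[14,2,4] → █
    (1,4)@(3, 9): e=[6,-2,16] → ·
  covered (3 px):
    · · · ·
    · · · ·
    · · · ·
    █ █ · ·
    █ · · ·

Z-buffer (winner per pixel, '.' = empty):
  . . . .
  . . . .
  0 0 . .
  1 1 . .
  1 . . .

Answer: 0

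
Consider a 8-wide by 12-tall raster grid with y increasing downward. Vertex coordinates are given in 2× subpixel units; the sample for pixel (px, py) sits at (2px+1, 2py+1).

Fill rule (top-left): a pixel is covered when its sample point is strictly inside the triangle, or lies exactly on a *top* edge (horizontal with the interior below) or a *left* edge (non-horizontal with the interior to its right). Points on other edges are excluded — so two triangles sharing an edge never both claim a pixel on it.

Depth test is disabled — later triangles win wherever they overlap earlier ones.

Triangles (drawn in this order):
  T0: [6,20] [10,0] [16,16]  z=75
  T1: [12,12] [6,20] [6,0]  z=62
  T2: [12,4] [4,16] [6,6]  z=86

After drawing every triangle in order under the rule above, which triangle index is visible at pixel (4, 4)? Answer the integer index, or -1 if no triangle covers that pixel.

T0:
  2·area = 184
  edge (6, 20)→(10, 0): d=(4,-20) top-left  bias=+0
  edge (10, 0)→(16, 16): d=(6,16) right/bottom  bias=-1
  edge (16, 16)→(6, 20): d=(-10,4) right/bottom  bias=-1
    (5,1)@(11, 3): e=[32,2,150] → #
    (6,1)@(13, 3): e=[72,-30,142] → ·
    (4,2)@(9, 5): e=[0,46,138] → #  [on edge]
    (6,2)@(13, 5): e=[80,-18,122] → ·
    (4,3)@(9, 7): e=[8,58,118] → #
    (6,3)@(13, 7): e=[88,-6,102] → ·
    (4,4)@(9, 9): e=[16,70,98] → #
    (6,4)@(13, 9): e=[96,6,82] → #
    (7,4)@(15, 9): e=[136,-26,74] → ·
    (4,5)@(9, 11): e=[24,82,78] → #
    (7,5)@(15, 11): e=[144,-14,54] → ·
    (4,6)@(9, 13): e=[32,94,58] → #
    (3,7)@(7, 15): e=[0,138,46] → #  [on edge]
  covered (24 px):
    · · · · · · · ·
    · · · · · # · ·
    · · · · # # · ·
    · · · · # # · ·
    · · · · # # # ·
    · · · · # # # ·
    · · · · # # # ·
    · · · # # # # #
    · · · # # # # ·
    · · · # · · · ·
    · · · · · · · ·
    · · · · · · · ·
T1:
  2·area = 120
  edge (12, 12)→(6, 20): d=(-6,8) right/bottom  bias=-1
  edge (6, 20)→(6, 0): d=(0,-20) top-left  bias=+0
  edge (6, 0)→(12, 12): d=(6,12) right/bottom  bias=-1
    (3,1)@(7, 3): e=[94,20,6] → #
    (4,1)@(9, 3): e=[78,60,-18] → ·
    (3,2)@(7, 5): e=[82,20,18] → #
    (4,2)@(9, 5): e=[66,60,-6] → ·
    (3,3)@(7, 7): e=[70,20,30] → #
    (4,3)@(9, 7): e=[54,60,6] → #
    (5,3)@(11, 7): e=[38,100,-18] → ·
    (3,4)@(7, 9): e=[58,20,42] → #
    (5,4)@(11, 9): e=[26,100,-6] → ·
    (3,5)@(7, 11): e=[46,20,54] → #
    (5,5)@(11, 11): e=[14,100,6] → #
    (6,5)@(13, 11): e=[-2,140,-18] → ·
  covered (15 px):
    · · · · · · · ·
    · · · # · · · ·
    · · · # · · · ·
    · · · # # · · ·
    · · · # # · · ·
    · · · # # # · ·
    · · · # # # · ·
    · · · # # · · ·
    · · · # · · · ·
    · · · · · · · ·
    · · · · · · · ·
    · · · · · · · ·
T2:
  2·area = 56
  edge (12, 4)→(4, 16): d=(-8,12) right/bottom  bias=-1
  edge (4, 16)→(6, 6): d=(2,-10) top-left  bias=+0
  edge (6, 6)→(12, 4): d=(6,-2) top-left  bias=+0
    (3,0)@(7, 1): e=[84,0,-28] → ·  [on edge]
    (7,1)@(15, 3): e=[-28,84,0] → ·  [on edge]
    (4,2)@(9, 5): e=[28,28,0] → #  [on edge]
    (5,2)@(11, 5): e=[4,48,4] → #
    (6,2)@(13, 5): e=[-20,68,8] → ·
    (1,3)@(3, 7): e=[84,-28,0] → ·  [on edge]
    (3,3)@(7, 7): e=[36,12,8] → #
    (5,3)@(11, 7): e=[-12,52,16] → ·
    (3,4)@(7, 9): e=[20,16,20] → #
    (4,4)@(9, 9): e=[-4,36,24] → ·
    (2,5)@(5, 11): e=[28,0,28] → #  [on edge]
    (4,5)@(9, 11): e=[-20,40,36] → ·
    (1,10)@(3, 21): e=[-28,0,84] → ·  [on edge]
  covered (8 px):
    · · · · · · · ·
    · · · · · · · ·
    · · · · # # · ·
    · · · # # · · ·
    · · · # · · · ·
    · · # # · · · ·
    · · # · · · · ·
    · · · · · · · ·
    · · · · · · · ·
    · · · · · · · ·
    · · · · · · · ·
    · · · · · · · ·

Z-buffer (winner per pixel, '.' = empty):
  . . . . . . . .
  . . . 1 . 0 . .
  . . . 1 2 2 . .
  . . . 2 2 0 . .
  . . . 2 1 0 0 .
  . . 2 2 1 1 0 .
  . . 2 1 1 1 0 .
  . . . 1 1 0 0 0
  . . . 1 0 0 0 .
  . . . 0 . . . .
  . . . . . . . .
  . . . . . . . .

Final: 1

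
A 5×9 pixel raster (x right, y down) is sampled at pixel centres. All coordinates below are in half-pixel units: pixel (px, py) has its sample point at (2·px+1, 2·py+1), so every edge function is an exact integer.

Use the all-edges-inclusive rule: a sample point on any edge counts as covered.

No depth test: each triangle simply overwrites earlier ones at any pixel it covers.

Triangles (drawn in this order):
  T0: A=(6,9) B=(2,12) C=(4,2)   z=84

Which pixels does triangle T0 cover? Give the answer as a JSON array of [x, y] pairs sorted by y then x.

T0:
  2·area = 34
  edge (6, 9)→(2, 12): d=(-4,3) inclusive
  edge (2, 12)→(4, 2): d=(2,-10) inclusive
  edge (4, 2)→(6, 9): d=(2,7) inclusive
    (1,3)@(3, 7): e=[17,0,17] → █  [on edge]
    (2,3)@(5, 7): e=[11,20,3] → █
    (3,3)@(7, 7): e=[5,40,-11] → ·
    (1,4)@(3, 9): e=[9,4,21] → █
    (3,4)@(7, 9): e=[-3,44,-7] → ·
    (1,5)@(3, 11): e=[1,8,25] → █
    (2,5)@(5, 11): e=[-5,28,11] → ·
    (1,6)@(3, 13): e=[-7,12,29] → ·
    (0,8)@(1, 17): e=[-17,0,51] → ·  [on edge]
  covered (5 px):
    · · · · ·
    · · · · ·
    · · · · ·
    · █ █ · ·
    · █ █ · ·
    · █ · · ·
    · · · · ·
    · · · · ·
    · · · · ·

Result: [[1,3],[2,3],[1,4],[2,4],[1,5]]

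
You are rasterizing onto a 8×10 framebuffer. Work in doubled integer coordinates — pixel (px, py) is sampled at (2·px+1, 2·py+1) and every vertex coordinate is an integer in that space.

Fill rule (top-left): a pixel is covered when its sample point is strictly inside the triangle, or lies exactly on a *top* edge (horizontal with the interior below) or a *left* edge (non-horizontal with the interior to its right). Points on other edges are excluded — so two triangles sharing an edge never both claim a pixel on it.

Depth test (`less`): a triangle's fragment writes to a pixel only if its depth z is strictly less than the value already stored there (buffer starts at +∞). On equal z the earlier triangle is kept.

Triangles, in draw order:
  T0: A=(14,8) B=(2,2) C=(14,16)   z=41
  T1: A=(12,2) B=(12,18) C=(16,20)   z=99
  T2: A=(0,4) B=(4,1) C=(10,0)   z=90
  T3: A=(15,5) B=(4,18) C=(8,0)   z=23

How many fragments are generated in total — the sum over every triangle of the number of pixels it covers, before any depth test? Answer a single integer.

T0:
  2·area = 96  (B↔C swapped to make it positive)
  edge (14, 8)→(14, 16): d=(0,8) right/bottom  bias=-1
  edge (14, 16)→(2, 2): d=(-12,-14) top-left  bias=+0
  edge (2, 2)→(14, 8): d=(12,6) right/bottom  bias=-1
    (1,1)@(3, 3): e=[88,2,6] → █
    (2,1)@(5, 3): e=[72,30,-6] → ·
    (1,2)@(3, 5): e=[88,-22,30] → ·
    (2,2)@(5, 5): e=[72,6,18] → █
    (3,2)@(7, 5): e=[56,34,6] → █
    (4,2)@(9, 5): e=[40,62,-6] → ·
    (2,3)@(5, 7): e=[72,-18,42] → ·
    (3,3)@(7, 7): e=[56,10,30] → █
    (4,3)@(9, 7): e=[40,38,18] → █
    (5,3)@(11, 7): e=[24,66,6] → █
    (6,3)@(13, 7): e=[8,94,-6] → ·
    (3,4)@(7, 9): e=[56,-14,54] → ·
  covered (12 px):
    · · · · · · · ·
    · █ · · · · · ·
    · · █ █ · · · ·
    · · · █ █ █ · ·
    · · · · █ █ █ ·
    · · · · · █ █ ·
    · · · · · · █ ·
    · · · · · · · ·
    · · · · · · · ·
    · · · · · · · ·
T1:
  2·area = 64  (B↔C swapped to make it positive)
  edge (12, 2)→(16, 20): d=(4,18) right/bottom  bias=-1
  edge (16, 20)→(12, 18): d=(-4,-2) top-left  bias=+0
  edge (12, 18)→(12, 2): d=(0,-16) top-left  bias=+0
    (6,3)@(13, 7): e=[2,46,16] → █
    (7,3)@(15, 7): e=[-34,50,48] → ·
    (6,4)@(13, 9): e=[10,38,16] → █
    (7,4)@(15, 9): e=[-26,42,48] → ·
    (6,5)@(13, 11): e=[18,30,16] → █
    (7,5)@(15, 11): e=[-18,34,48] → ·
    (6,6)@(13, 13): e=[26,22,16] → █
    (7,6)@(15, 13): e=[-10,26,48] → ·
    (6,7)@(13, 15): e=[34,14,16] → █
    (7,7)@(15, 15): e=[-2,18,48] → ·
    (6,8)@(13, 17): e=[42,6,16] → █
    (7,8)@(15, 17): e=[6,10,48] → █
  covered (8 px):
    · · · · · · · ·
    · · · · · · · ·
    · · · · · · · ·
    · · · · · · █ ·
    · · · · · · █ ·
    · · · · · · █ ·
    · · · · · · █ ·
    · · · · · · █ ·
    · · · · · · █ █
    · · · · · · · █
T2:
  2·area = 14
  edge (0, 4)→(4, 1): d=(4,-3) top-left  bias=+0
  edge (4, 1)→(10, 0): d=(6,-1) top-left  bias=+0
  edge (10, 0)→(0, 4): d=(-10,4) right/bottom  bias=-1
    (2,0)@(5, 1): e=[3,1,10] → █
    (3,0)@(7, 1): e=[9,3,2] → █
    (4,0)@(9, 1): e=[15,5,-6] → ·
    (2,1)@(5, 3): e=[11,13,-10] → ·
    (3,1)@(7, 3): e=[17,15,-18] → ·
  covered (2 px):
    · · █ █ · · · ·
    · · · · · · · ·
    · · · · · · · ·
    · · · · · · · ·
    · · · · · · · ·
    · · · · · · · ·
    · · · · · · · ·
    · · · · · · · ·
    · · · · · · · ·
    · · · · · · · ·
T3:
  2·area = 146
  edge (15, 5)→(4, 18): d=(-11,13) right/bottom  bias=-1
  edge (4, 18)→(8, 0): d=(4,-18) top-left  bias=+0
  edge (8, 0)→(15, 5): d=(7,5) right/bottom  bias=-1
    (4,0)@(9, 1): e=[122,22,2] → █
    (5,0)@(11, 1): e=[96,58,-8] → ·
    (4,1)@(9, 3): e=[100,30,16] → █
    (5,1)@(11, 3): e=[74,66,6] → █
    (6,1)@(13, 3): e=[48,102,-4] → ·
    (3,2)@(7, 5): e=[104,2,40] → █
    (6,2)@(13, 5): e=[26,110,10] → █
    (7,2)@(15, 5): e=[0,146,0] → ·  [on edge]
    (3,3)@(7, 7): e=[82,10,54] → █
    (7,3)@(15, 7): e=[-22,154,14] → ·
    (3,4)@(7, 9): e=[60,18,68] → █
    (6,4)@(13, 9): e=[-18,126,38] → ·
  covered (18 px):
    · · · · █ · · ·
    · · · · █ █ · ·
    · · · █ █ █ █ ·
    · · · █ █ █ █ ·
    · · · █ █ █ · ·
    · · · █ █ · · ·
    · · · █ · · · ·
    · · █ · · · · ·
    · · · · · · · ·
    · · · · · · · ·

Final: 40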